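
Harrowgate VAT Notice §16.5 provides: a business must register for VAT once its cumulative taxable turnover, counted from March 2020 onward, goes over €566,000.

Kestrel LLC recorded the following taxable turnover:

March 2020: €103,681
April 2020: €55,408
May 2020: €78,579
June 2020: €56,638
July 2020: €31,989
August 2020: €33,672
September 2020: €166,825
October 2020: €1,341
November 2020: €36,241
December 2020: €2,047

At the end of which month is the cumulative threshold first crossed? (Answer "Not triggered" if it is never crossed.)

December 2020

Through March 2020: €103,681
Through April 2020: €159,089
Through May 2020: €237,668
Through June 2020: €294,306
Through July 2020: €326,295
Through August 2020: €359,967
Through September 2020: €526,792
Through October 2020: €528,133
Through November 2020: €564,374
Through December 2020: €566,421 ← exceeds threshold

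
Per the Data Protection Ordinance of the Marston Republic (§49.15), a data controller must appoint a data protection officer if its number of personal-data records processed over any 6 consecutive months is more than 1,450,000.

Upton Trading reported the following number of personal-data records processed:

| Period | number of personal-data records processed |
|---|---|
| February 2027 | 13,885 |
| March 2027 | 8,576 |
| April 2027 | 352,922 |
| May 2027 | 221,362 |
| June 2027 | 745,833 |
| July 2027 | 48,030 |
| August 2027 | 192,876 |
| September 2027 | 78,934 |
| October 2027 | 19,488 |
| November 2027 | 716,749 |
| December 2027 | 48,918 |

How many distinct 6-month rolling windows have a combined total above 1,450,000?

3

February 2027–July 2027: 13,885 + 8,576 + 352,922 + 221,362 + 745,833 + 48,030 = 1,390,608 (under)
March 2027–August 2027: 8,576 + 352,922 + 221,362 + 745,833 + 48,030 + 192,876 = 1,569,599 (over)
April 2027–September 2027: 352,922 + 221,362 + 745,833 + 48,030 + 192,876 + 78,934 = 1,639,957 (over)
May 2027–October 2027: 221,362 + 745,833 + 48,030 + 192,876 + 78,934 + 19,488 = 1,306,523 (under)
June 2027–November 2027: 745,833 + 48,030 + 192,876 + 78,934 + 19,488 + 716,749 = 1,801,910 (over)
July 2027–December 2027: 48,030 + 192,876 + 78,934 + 19,488 + 716,749 + 48,918 = 1,104,995 (under)
3 windows exceed the threshold.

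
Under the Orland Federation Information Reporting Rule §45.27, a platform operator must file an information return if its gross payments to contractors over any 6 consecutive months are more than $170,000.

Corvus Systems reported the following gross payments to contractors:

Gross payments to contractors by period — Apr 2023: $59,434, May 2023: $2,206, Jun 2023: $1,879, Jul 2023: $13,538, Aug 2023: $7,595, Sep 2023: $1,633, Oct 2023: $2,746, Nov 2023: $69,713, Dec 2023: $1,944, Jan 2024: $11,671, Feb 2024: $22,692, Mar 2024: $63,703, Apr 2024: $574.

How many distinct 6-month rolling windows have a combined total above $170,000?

2

Apr 2023–Sep 2023: $59,434 + $2,206 + $1,879 + $13,538 + $7,595 + $1,633 = $86,285 (under)
May 2023–Oct 2023: $2,206 + $1,879 + $13,538 + $7,595 + $1,633 + $2,746 = $29,597 (under)
Jun 2023–Nov 2023: $1,879 + $13,538 + $7,595 + $1,633 + $2,746 + $69,713 = $97,104 (under)
Jul 2023–Dec 2023: $13,538 + $7,595 + $1,633 + $2,746 + $69,713 + $1,944 = $97,169 (under)
Aug 2023–Jan 2024: $7,595 + $1,633 + $2,746 + $69,713 + $1,944 + $11,671 = $95,302 (under)
Sep 2023–Feb 2024: $1,633 + $2,746 + $69,713 + $1,944 + $11,671 + $22,692 = $110,399 (under)
Oct 2023–Mar 2024: $2,746 + $69,713 + $1,944 + $11,671 + $22,692 + $63,703 = $172,469 (over)
Nov 2023–Apr 2024: $69,713 + $1,944 + $11,671 + $22,692 + $63,703 + $574 = $170,297 (over)
2 windows exceed the threshold.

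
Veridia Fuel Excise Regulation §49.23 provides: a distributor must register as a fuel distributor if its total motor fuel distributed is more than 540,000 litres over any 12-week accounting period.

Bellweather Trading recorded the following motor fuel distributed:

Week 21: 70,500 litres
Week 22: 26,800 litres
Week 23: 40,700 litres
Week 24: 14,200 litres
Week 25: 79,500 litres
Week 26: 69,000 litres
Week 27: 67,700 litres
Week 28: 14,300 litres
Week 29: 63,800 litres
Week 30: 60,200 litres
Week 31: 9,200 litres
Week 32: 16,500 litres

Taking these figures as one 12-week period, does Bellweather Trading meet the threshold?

Total motor fuel distributed: 70,500 litres + 26,800 litres + 40,700 litres + 14,200 litres + 79,500 litres + 69,000 litres + 67,700 litres + 14,300 litres + 63,800 litres + 60,200 litres + 9,200 litres + 16,500 litres = 532,400 litres.
532,400 litres ≤ 540,000 litres, so the threshold is not exceeded.

No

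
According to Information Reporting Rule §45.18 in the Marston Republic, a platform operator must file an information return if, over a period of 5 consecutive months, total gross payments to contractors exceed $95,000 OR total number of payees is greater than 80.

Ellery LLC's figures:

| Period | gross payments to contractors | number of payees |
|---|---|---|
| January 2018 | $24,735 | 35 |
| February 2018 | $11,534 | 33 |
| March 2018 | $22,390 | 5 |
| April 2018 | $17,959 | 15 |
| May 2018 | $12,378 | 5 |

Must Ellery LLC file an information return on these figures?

Yes

Total gross payments to contractors: $24,735 + $11,534 + $22,390 + $17,959 + $12,378 = $88,996 (≤ $95,000).
Total number of payees: 35 + 33 + 5 + 15 + 5 = 93 (> 80).
The test is 'or': at least one threshold is exceeded.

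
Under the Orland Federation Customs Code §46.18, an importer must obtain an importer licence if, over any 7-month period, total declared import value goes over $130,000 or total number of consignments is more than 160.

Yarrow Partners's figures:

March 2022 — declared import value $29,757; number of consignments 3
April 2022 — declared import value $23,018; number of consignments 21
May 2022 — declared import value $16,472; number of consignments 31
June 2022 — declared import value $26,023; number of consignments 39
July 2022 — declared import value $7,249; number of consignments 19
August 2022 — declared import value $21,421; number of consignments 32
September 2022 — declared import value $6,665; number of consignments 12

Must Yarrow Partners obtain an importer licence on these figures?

Yes

Total declared import value: $29,757 + $23,018 + $16,472 + $26,023 + $7,249 + $21,421 + $6,665 = $130,605 (> $130,000).
Total number of consignments: 3 + 21 + 31 + 39 + 19 + 32 + 12 = 157 (≤ 160).
The test is 'or': at least one threshold is exceeded.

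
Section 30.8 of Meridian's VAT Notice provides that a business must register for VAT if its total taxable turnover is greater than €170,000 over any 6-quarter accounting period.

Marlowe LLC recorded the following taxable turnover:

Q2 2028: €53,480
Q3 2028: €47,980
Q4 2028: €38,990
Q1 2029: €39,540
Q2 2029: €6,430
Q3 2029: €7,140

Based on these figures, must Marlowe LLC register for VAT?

Total taxable turnover: €53,480 + €47,980 + €38,990 + €39,540 + €6,430 + €7,140 = €193,560.
€193,560 > €170,000, so the threshold is exceeded.

Yes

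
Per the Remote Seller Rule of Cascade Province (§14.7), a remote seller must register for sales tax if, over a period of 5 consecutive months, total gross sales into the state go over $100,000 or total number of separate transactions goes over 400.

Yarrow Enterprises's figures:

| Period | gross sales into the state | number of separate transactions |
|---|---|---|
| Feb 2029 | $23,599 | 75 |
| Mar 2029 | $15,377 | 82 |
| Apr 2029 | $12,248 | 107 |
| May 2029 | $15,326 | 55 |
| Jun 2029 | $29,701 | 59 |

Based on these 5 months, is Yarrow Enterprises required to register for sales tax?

Total gross sales into the state: $23,599 + $15,377 + $12,248 + $15,326 + $29,701 = $96,251 (≤ $100,000).
Total number of separate transactions: 75 + 82 + 107 + 55 + 59 = 378 (≤ 400).
The test is 'or': neither threshold is exceeded.

No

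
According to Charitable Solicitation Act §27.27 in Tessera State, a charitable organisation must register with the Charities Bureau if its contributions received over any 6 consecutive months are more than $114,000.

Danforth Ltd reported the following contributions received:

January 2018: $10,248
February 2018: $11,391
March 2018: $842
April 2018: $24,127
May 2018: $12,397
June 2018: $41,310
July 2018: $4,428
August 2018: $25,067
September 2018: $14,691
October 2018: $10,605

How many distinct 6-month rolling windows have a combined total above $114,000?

January 2018–June 2018: $10,248 + $11,391 + $842 + $24,127 + $12,397 + $41,310 = $100,315 (under)
February 2018–July 2018: $11,391 + $842 + $24,127 + $12,397 + $41,310 + $4,428 = $94,495 (under)
March 2018–August 2018: $842 + $24,127 + $12,397 + $41,310 + $4,428 + $25,067 = $108,171 (under)
April 2018–September 2018: $24,127 + $12,397 + $41,310 + $4,428 + $25,067 + $14,691 = $122,020 (over)
May 2018–October 2018: $12,397 + $41,310 + $4,428 + $25,067 + $14,691 + $10,605 = $108,498 (under)
1 window exceeds the threshold.

1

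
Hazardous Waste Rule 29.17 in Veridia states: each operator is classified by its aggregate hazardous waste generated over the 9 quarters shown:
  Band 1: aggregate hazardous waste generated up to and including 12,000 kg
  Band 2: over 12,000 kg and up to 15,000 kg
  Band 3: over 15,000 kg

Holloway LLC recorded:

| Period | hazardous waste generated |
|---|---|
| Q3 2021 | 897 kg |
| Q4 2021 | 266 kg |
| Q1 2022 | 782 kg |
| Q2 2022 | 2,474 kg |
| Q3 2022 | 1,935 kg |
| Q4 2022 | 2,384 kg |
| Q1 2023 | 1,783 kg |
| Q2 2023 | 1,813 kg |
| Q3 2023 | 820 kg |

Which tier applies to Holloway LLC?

Aggregate hazardous waste generated: 897 kg + 266 kg + 782 kg + 2,474 kg + 1,935 kg + 2,384 kg + 1,783 kg + 1,813 kg + 820 kg = 13,154 kg.
12,000 kg < 13,154 kg ≤ 15,000 kg, so Band 2 applies.

Band 2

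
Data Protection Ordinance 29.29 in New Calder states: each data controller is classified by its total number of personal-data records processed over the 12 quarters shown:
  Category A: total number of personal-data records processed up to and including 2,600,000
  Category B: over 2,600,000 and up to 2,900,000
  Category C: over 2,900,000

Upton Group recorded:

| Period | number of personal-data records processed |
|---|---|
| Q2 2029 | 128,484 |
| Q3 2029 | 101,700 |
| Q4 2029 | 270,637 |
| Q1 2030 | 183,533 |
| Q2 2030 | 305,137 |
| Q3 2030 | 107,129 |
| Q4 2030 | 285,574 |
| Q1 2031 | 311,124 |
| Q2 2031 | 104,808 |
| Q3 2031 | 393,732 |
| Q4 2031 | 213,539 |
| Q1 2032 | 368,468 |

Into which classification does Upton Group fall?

Category B

Total number of personal-data records processed: 128,484 + 101,700 + 270,637 + 183,533 + 305,137 + 107,129 + 285,574 + 311,124 + 104,808 + 393,732 + 213,539 + 368,468 = 2,773,865.
2,600,000 < 2,773,865 ≤ 2,900,000, so Category B applies.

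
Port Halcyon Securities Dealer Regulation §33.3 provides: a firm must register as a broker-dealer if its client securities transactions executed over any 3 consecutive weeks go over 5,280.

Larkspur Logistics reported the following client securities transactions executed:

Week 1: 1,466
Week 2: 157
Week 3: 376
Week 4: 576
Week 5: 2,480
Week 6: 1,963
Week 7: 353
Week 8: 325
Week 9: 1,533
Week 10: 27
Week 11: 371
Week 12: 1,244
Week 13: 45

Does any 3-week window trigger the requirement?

No

Week 1–Week 3: 1,466 + 157 + 376 = 1,999 (under)
Week 2–Week 4: 157 + 376 + 576 = 1,109 (under)
Week 3–Week 5: 376 + 576 + 2,480 = 3,432 (under)
Week 4–Week 6: 576 + 2,480 + 1,963 = 5,019 (under)
Week 5–Week 7: 2,480 + 1,963 + 353 = 4,796 (under)
Week 6–Week 8: 1,963 + 353 + 325 = 2,641 (under)
Week 7–Week 9: 353 + 325 + 1,533 = 2,211 (under)
Week 8–Week 10: 325 + 1,533 + 27 = 1,885 (under)
Week 9–Week 11: 1,533 + 27 + 371 = 1,931 (under)
Week 10–Week 12: 27 + 371 + 1,244 = 1,642 (under)
Week 11–Week 13: 371 + 1,244 + 45 = 1,660 (under)
No window exceeds 5,280.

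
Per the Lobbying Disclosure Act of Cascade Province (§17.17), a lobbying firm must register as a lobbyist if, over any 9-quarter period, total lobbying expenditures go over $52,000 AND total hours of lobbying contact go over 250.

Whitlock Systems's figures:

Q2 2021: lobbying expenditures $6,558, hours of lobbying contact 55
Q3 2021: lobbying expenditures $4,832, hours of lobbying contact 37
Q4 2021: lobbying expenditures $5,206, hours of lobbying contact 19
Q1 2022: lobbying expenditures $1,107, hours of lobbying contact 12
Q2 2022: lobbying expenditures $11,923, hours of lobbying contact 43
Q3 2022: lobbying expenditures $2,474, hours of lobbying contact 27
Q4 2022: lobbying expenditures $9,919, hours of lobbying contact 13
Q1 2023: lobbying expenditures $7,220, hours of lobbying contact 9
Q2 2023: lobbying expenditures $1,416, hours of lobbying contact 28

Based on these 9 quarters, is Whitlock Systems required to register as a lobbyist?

No

Total lobbying expenditures: $6,558 + $4,832 + $5,206 + $1,107 + $11,923 + $2,474 + $9,919 + $7,220 + $1,416 = $50,655 (≤ $52,000).
Total hours of lobbying contact: 55 + 37 + 19 + 12 + 43 + 27 + 13 + 9 + 28 = 243 (≤ 250).
The test is 'and': the rule requires both, and at least one is not exceeded.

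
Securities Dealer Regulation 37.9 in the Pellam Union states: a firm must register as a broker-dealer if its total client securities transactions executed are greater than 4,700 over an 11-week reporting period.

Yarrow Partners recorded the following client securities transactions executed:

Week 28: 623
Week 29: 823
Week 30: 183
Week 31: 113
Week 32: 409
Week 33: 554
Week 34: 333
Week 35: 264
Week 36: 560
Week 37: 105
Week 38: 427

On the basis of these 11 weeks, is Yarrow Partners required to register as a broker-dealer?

No

Total client securities transactions executed: 623 + 823 + 183 + 113 + 409 + 554 + 333 + 264 + 560 + 105 + 427 = 4,394.
4,394 ≤ 4,700, so the threshold is not exceeded.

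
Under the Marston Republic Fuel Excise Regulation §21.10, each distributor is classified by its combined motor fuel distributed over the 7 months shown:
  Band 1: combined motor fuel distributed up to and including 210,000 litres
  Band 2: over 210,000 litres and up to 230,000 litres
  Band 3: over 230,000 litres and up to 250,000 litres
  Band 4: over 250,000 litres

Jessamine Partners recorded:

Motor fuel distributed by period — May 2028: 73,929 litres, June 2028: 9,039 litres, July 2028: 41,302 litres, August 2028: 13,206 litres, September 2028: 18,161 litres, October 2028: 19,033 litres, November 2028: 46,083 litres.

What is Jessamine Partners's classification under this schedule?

Band 2

Combined motor fuel distributed: 73,929 litres + 9,039 litres + 41,302 litres + 13,206 litres + 18,161 litres + 19,033 litres + 46,083 litres = 220,753 litres.
210,000 litres < 220,753 litres ≤ 230,000 litres, so Band 2 applies.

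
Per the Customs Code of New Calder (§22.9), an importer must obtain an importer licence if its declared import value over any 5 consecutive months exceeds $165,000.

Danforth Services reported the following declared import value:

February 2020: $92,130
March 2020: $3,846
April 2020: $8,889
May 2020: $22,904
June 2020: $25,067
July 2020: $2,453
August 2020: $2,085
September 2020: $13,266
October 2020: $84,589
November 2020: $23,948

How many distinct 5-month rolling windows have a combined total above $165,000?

February 2020–June 2020: $92,130 + $3,846 + $8,889 + $22,904 + $25,067 = $152,836 (under)
March 2020–July 2020: $3,846 + $8,889 + $22,904 + $25,067 + $2,453 = $63,159 (under)
April 2020–August 2020: $8,889 + $22,904 + $25,067 + $2,453 + $2,085 = $61,398 (under)
May 2020–September 2020: $22,904 + $25,067 + $2,453 + $2,085 + $13,266 = $65,775 (under)
June 2020–October 2020: $25,067 + $2,453 + $2,085 + $13,266 + $84,589 = $127,460 (under)
July 2020–November 2020: $2,453 + $2,085 + $13,266 + $84,589 + $23,948 = $126,341 (under)
0 windows exceed the threshold.

0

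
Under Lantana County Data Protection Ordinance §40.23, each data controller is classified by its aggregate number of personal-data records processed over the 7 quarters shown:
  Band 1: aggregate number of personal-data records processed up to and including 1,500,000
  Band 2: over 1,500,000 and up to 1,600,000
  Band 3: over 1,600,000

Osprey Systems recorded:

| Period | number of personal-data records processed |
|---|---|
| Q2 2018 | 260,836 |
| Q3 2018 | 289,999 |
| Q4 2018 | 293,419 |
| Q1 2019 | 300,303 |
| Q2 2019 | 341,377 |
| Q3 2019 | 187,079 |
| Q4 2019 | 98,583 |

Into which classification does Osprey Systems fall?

Band 3

Aggregate number of personal-data records processed: 260,836 + 289,999 + 293,419 + 300,303 + 341,377 + 187,079 + 98,583 = 1,771,596.
1,771,596 > 1,600,000, so Band 3 applies.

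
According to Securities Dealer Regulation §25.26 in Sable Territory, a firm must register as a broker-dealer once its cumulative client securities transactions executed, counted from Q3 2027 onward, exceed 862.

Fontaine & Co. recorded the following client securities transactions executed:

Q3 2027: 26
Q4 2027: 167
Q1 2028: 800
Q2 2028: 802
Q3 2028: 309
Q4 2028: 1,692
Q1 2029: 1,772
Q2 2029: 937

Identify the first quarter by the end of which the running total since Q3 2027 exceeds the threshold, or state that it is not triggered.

Q1 2028

Through Q3 2027: 26
Through Q4 2027: 193
Through Q1 2028: 993 ← exceeds threshold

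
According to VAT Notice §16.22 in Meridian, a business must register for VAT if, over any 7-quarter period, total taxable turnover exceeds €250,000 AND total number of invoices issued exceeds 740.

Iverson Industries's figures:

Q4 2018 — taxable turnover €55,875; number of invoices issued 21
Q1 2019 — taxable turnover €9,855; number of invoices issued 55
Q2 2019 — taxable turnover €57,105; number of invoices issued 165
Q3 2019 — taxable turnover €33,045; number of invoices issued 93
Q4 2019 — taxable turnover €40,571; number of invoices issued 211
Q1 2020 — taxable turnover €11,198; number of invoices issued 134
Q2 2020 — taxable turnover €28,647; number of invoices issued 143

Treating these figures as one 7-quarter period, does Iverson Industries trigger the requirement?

Total taxable turnover: €55,875 + €9,855 + €57,105 + €33,045 + €40,571 + €11,198 + €28,647 = €236,296 (≤ €250,000).
Total number of invoices issued: 21 + 55 + 165 + 93 + 211 + 134 + 143 = 822 (> 740).
The test is 'and': the rule requires both, and at least one is not exceeded.

No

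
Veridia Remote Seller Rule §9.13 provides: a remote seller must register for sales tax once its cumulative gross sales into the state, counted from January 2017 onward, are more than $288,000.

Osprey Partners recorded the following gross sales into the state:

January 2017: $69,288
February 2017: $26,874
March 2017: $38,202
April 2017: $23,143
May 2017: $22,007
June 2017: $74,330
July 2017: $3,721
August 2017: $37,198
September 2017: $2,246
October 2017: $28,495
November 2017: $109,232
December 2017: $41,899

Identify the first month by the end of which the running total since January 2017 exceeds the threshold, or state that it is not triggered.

August 2017

Through January 2017: $69,288
Through February 2017: $96,162
Through March 2017: $134,364
Through April 2017: $157,507
Through May 2017: $179,514
Through June 2017: $253,844
Through July 2017: $257,565
Through August 2017: $294,763 ← exceeds threshold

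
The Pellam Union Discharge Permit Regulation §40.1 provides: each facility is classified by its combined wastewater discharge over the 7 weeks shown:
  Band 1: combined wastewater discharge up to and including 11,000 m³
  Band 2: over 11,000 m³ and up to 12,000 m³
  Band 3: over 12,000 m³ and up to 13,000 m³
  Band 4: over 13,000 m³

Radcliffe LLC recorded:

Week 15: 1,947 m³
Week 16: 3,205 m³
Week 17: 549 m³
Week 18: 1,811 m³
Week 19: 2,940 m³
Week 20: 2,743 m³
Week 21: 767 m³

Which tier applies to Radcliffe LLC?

Combined wastewater discharge: 1,947 m³ + 3,205 m³ + 549 m³ + 1,811 m³ + 2,940 m³ + 2,743 m³ + 767 m³ = 13,962 m³.
13,962 m³ > 13,000 m³, so Band 4 applies.

Band 4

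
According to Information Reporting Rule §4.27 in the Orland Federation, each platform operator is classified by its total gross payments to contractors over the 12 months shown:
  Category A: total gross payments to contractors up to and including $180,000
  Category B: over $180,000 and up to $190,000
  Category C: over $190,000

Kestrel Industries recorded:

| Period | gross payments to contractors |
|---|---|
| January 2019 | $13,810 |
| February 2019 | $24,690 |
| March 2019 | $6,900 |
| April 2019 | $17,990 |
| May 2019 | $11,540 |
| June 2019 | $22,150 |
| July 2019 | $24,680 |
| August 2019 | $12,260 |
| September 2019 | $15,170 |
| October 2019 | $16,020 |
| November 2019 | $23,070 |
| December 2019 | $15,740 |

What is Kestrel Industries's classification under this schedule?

Total gross payments to contractors: $13,810 + $24,690 + $6,900 + $17,990 + $11,540 + $22,150 + $24,680 + $12,260 + $15,170 + $16,020 + $23,070 + $15,740 = $204,020.
$204,020 > $190,000, so Category C applies.

Category C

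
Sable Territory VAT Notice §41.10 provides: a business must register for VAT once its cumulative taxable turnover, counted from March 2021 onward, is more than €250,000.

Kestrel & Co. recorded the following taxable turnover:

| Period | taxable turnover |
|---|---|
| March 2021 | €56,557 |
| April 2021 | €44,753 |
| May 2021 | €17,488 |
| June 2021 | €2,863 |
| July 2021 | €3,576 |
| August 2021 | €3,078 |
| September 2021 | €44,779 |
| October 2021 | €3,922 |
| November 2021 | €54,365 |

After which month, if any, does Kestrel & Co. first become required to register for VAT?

Not triggered

Through March 2021: €56,557
Through April 2021: €101,310
Through May 2021: €118,798
Through June 2021: €121,661
Through July 2021: €125,237
Through August 2021: €128,315
Through September 2021: €173,094
Through October 2021: €177,016
Through November 2021: €231,381
Final cumulative total €231,381 ≤ €250,000; the threshold is never exceeded.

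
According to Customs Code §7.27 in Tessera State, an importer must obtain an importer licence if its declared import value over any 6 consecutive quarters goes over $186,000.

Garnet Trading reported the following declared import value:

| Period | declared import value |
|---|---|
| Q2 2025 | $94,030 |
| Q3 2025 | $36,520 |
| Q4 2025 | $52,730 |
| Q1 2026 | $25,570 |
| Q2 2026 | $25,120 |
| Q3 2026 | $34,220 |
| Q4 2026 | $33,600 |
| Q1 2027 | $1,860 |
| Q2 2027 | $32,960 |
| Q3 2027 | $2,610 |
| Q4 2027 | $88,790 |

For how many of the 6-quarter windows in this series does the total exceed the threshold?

Q2 2025–Q3 2026: $94,030 + $36,520 + $52,730 + $25,570 + $25,120 + $34,220 = $268,190 (over)
Q3 2025–Q4 2026: $36,520 + $52,730 + $25,570 + $25,120 + $34,220 + $33,600 = $207,760 (over)
Q4 2025–Q1 2027: $52,730 + $25,570 + $25,120 + $34,220 + $33,600 + $1,860 = $173,100 (under)
Q1 2026–Q2 2027: $25,570 + $25,120 + $34,220 + $33,600 + $1,860 + $32,960 = $153,330 (under)
Q2 2026–Q3 2027: $25,120 + $34,220 + $33,600 + $1,860 + $32,960 + $2,610 = $130,370 (under)
Q3 2026–Q4 2027: $34,220 + $33,600 + $1,860 + $32,960 + $2,610 + $88,790 = $194,040 (over)
3 windows exceed the threshold.

3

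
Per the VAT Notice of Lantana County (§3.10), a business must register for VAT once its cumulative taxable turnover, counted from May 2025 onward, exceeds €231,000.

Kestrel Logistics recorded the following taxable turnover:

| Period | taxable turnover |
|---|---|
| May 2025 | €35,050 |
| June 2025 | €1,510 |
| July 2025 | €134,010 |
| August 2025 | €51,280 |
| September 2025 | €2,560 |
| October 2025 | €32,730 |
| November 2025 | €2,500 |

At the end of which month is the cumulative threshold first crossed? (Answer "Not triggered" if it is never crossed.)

Through May 2025: €35,050
Through June 2025: €36,560
Through July 2025: €170,570
Through August 2025: €221,850
Through September 2025: €224,410
Through October 2025: €257,140 ← exceeds threshold

October 2025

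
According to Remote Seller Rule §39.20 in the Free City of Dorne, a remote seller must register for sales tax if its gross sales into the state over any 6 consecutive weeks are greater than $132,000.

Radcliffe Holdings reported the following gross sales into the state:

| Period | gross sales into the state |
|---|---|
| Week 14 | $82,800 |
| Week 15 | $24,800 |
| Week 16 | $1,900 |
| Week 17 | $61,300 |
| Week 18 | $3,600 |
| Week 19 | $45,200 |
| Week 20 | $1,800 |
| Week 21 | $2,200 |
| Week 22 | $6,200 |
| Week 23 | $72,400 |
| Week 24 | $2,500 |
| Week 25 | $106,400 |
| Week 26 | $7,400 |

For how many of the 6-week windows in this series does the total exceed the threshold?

4

Week 14–Week 19: $82,800 + $24,800 + $1,900 + $61,300 + $3,600 + $45,200 = $219,600 (over)
Week 15–Week 20: $24,800 + $1,900 + $61,300 + $3,600 + $45,200 + $1,800 = $138,600 (over)
Week 16–Week 21: $1,900 + $61,300 + $3,600 + $45,200 + $1,800 + $2,200 = $116,000 (under)
Week 17–Week 22: $61,300 + $3,600 + $45,200 + $1,800 + $2,200 + $6,200 = $120,300 (under)
Week 18–Week 23: $3,600 + $45,200 + $1,800 + $2,200 + $6,200 + $72,400 = $131,400 (under)
Week 19–Week 24: $45,200 + $1,800 + $2,200 + $6,200 + $72,400 + $2,500 = $130,300 (under)
Week 20–Week 25: $1,800 + $2,200 + $6,200 + $72,400 + $2,500 + $106,400 = $191,500 (over)
Week 21–Week 26: $2,200 + $6,200 + $72,400 + $2,500 + $106,400 + $7,400 = $197,100 (over)
4 windows exceed the threshold.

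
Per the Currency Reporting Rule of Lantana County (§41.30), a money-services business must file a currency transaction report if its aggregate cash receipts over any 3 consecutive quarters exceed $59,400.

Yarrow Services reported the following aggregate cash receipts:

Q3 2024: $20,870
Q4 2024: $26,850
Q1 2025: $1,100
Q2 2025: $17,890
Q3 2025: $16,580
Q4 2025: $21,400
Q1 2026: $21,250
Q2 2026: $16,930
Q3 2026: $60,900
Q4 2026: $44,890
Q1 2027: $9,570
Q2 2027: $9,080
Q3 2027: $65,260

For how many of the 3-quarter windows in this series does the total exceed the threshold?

Q3 2024–Q1 2025: $20,870 + $26,850 + $1,100 = $48,820 (under)
Q4 2024–Q2 2025: $26,850 + $1,100 + $17,890 = $45,840 (under)
Q1 2025–Q3 2025: $1,100 + $17,890 + $16,580 = $35,570 (under)
Q2 2025–Q4 2025: $17,890 + $16,580 + $21,400 = $55,870 (under)
Q3 2025–Q1 2026: $16,580 + $21,400 + $21,250 = $59,230 (under)
Q4 2025–Q2 2026: $21,400 + $21,250 + $16,930 = $59,580 (over)
Q1 2026–Q3 2026: $21,250 + $16,930 + $60,900 = $99,080 (over)
Q2 2026–Q4 2026: $16,930 + $60,900 + $44,890 = $122,720 (over)
Q3 2026–Q1 2027: $60,900 + $44,890 + $9,570 = $115,360 (over)
Q4 2026–Q2 2027: $44,890 + $9,570 + $9,080 = $63,540 (over)
Q1 2027–Q3 2027: $9,570 + $9,080 + $65,260 = $83,910 (over)
6 windows exceed the threshold.

6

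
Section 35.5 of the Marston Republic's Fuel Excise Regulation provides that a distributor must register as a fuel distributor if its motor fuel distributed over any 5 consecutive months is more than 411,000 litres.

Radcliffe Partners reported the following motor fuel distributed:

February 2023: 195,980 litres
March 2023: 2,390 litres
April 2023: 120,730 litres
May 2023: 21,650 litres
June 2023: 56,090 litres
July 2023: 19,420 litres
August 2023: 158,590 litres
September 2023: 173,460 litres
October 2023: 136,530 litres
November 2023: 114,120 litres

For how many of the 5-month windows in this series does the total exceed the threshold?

3

February 2023–June 2023: 195,980 litres + 2,390 litres + 120,730 litres + 21,650 litres + 56,090 litres = 396,840 litres (under)
March 2023–July 2023: 2,390 litres + 120,730 litres + 21,650 litres + 56,090 litres + 19,420 litres = 220,280 litres (under)
April 2023–August 2023: 120,730 litres + 21,650 litres + 56,090 litres + 19,420 litres + 158,590 litres = 376,480 litres (under)
May 2023–September 2023: 21,650 litres + 56,090 litres + 19,420 litres + 158,590 litres + 173,460 litres = 429,210 litres (over)
June 2023–October 2023: 56,090 litres + 19,420 litres + 158,590 litres + 173,460 litres + 136,530 litres = 544,090 litres (over)
July 2023–November 2023: 19,420 litres + 158,590 litres + 173,460 litres + 136,530 litres + 114,120 litres = 602,120 litres (over)
3 windows exceed the threshold.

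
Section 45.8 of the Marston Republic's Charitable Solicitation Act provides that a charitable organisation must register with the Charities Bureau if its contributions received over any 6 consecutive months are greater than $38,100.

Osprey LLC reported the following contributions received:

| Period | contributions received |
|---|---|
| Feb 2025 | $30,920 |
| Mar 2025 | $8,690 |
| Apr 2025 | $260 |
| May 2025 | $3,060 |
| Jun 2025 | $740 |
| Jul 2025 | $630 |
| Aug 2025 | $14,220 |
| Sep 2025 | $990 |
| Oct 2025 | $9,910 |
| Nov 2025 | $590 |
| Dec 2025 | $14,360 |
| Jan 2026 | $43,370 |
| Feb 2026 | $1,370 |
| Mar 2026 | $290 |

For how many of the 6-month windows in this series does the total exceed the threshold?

Feb 2025–Jul 2025: $30,920 + $8,690 + $260 + $3,060 + $740 + $630 = $44,300 (over)
Mar 2025–Aug 2025: $8,690 + $260 + $3,060 + $740 + $630 + $14,220 = $27,600 (under)
Apr 2025–Sep 2025: $260 + $3,060 + $740 + $630 + $14,220 + $990 = $19,900 (under)
May 2025–Oct 2025: $3,060 + $740 + $630 + $14,220 + $990 + $9,910 = $29,550 (under)
Jun 2025–Nov 2025: $740 + $630 + $14,220 + $990 + $9,910 + $590 = $27,080 (under)
Jul 2025–Dec 2025: $630 + $14,220 + $990 + $9,910 + $590 + $14,360 = $40,700 (over)
Aug 2025–Jan 2026: $14,220 + $990 + $9,910 + $590 + $14,360 + $43,370 = $83,440 (over)
Sep 2025–Feb 2026: $990 + $9,910 + $590 + $14,360 + $43,370 + $1,370 = $70,590 (over)
Oct 2025–Mar 2026: $9,910 + $590 + $14,360 + $43,370 + $1,370 + $290 = $69,890 (over)
5 windows exceed the threshold.

5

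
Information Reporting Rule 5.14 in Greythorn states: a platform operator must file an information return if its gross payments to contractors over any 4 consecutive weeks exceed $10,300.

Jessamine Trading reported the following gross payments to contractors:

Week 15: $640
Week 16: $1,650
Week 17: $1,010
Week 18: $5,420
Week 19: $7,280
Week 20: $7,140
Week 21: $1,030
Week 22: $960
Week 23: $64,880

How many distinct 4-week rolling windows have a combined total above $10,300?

5

Week 15–Week 18: $640 + $1,650 + $1,010 + $5,420 = $8,720 (under)
Week 16–Week 19: $1,650 + $1,010 + $5,420 + $7,280 = $15,360 (over)
Week 17–Week 20: $1,010 + $5,420 + $7,280 + $7,140 = $20,850 (over)
Week 18–Week 21: $5,420 + $7,280 + $7,140 + $1,030 = $20,870 (over)
Week 19–Week 22: $7,280 + $7,140 + $1,030 + $960 = $16,410 (over)
Week 20–Week 23: $7,140 + $1,030 + $960 + $64,880 = $74,010 (over)
5 windows exceed the threshold.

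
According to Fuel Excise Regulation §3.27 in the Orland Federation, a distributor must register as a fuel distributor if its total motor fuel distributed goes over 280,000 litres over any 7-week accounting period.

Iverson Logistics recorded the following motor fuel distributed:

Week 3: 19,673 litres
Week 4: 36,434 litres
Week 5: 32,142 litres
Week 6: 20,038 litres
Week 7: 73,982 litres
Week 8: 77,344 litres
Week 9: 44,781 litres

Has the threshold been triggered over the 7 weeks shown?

Total motor fuel distributed: 19,673 litres + 36,434 litres + 32,142 litres + 20,038 litres + 73,982 litres + 77,344 litres + 44,781 litres = 304,394 litres.
304,394 litres > 280,000 litres, so the threshold is exceeded.

Yes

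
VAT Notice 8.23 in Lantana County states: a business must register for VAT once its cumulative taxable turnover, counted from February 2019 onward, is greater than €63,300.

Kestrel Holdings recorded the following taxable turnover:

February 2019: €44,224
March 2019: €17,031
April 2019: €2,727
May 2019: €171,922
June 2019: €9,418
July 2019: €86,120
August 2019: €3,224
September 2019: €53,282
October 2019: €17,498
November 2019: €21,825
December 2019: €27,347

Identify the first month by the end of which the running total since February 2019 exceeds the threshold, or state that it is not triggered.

Through February 2019: €44,224
Through March 2019: €61,255
Through April 2019: €63,982 ← exceeds threshold

April 2019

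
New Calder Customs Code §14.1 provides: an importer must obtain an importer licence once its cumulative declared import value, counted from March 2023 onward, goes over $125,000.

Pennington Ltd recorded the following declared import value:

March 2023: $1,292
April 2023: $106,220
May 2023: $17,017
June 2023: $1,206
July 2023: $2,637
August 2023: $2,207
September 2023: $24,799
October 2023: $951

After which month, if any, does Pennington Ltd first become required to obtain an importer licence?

June 2023

Through March 2023: $1,292
Through April 2023: $107,512
Through May 2023: $124,529
Through June 2023: $125,735 ← exceeds threshold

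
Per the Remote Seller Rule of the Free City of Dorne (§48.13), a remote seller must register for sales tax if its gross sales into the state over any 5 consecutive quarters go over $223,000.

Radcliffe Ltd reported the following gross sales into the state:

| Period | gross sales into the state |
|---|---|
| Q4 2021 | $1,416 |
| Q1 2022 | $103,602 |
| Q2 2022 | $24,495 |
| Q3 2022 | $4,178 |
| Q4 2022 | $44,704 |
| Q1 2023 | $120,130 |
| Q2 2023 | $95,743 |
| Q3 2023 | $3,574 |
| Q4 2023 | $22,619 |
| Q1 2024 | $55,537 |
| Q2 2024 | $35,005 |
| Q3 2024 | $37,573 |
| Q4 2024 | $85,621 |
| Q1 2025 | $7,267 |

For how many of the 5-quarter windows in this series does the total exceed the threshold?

Q4 2021–Q4 2022: $1,416 + $103,602 + $24,495 + $4,178 + $44,704 = $178,395 (under)
Q1 2022–Q1 2023: $103,602 + $24,495 + $4,178 + $44,704 + $120,130 = $297,109 (over)
Q2 2022–Q2 2023: $24,495 + $4,178 + $44,704 + $120,130 + $95,743 = $289,250 (over)
Q3 2022–Q3 2023: $4,178 + $44,704 + $120,130 + $95,743 + $3,574 = $268,329 (over)
Q4 2022–Q4 2023: $44,704 + $120,130 + $95,743 + $3,574 + $22,619 = $286,770 (over)
Q1 2023–Q1 2024: $120,130 + $95,743 + $3,574 + $22,619 + $55,537 = $297,603 (over)
Q2 2023–Q2 2024: $95,743 + $3,574 + $22,619 + $55,537 + $35,005 = $212,478 (under)
Q3 2023–Q3 2024: $3,574 + $22,619 + $55,537 + $35,005 + $37,573 = $154,308 (under)
Q4 2023–Q4 2024: $22,619 + $55,537 + $35,005 + $37,573 + $85,621 = $236,355 (over)
Q1 2024–Q1 2025: $55,537 + $35,005 + $37,573 + $85,621 + $7,267 = $221,003 (under)
6 windows exceed the threshold.

6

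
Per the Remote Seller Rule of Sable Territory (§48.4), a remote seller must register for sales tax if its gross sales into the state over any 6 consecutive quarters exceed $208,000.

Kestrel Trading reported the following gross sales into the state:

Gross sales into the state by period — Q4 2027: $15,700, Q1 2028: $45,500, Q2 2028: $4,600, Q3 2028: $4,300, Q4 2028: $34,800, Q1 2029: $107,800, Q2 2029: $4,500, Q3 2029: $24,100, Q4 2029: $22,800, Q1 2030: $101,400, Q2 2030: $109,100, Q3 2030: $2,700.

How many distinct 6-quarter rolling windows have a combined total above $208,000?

Q4 2027–Q1 2029: $15,700 + $45,500 + $4,600 + $4,300 + $34,800 + $107,800 = $212,700 (over)
Q1 2028–Q2 2029: $45,500 + $4,600 + $4,300 + $34,800 + $107,800 + $4,500 = $201,500 (under)
Q2 2028–Q3 2029: $4,600 + $4,300 + $34,800 + $107,800 + $4,500 + $24,100 = $180,100 (under)
Q3 2028–Q4 2029: $4,300 + $34,800 + $107,800 + $4,500 + $24,100 + $22,800 = $198,300 (under)
Q4 2028–Q1 2030: $34,800 + $107,800 + $4,500 + $24,100 + $22,800 + $101,400 = $295,400 (over)
Q1 2029–Q2 2030: $107,800 + $4,500 + $24,100 + $22,800 + $101,400 + $109,100 = $369,700 (over)
Q2 2029–Q3 2030: $4,500 + $24,100 + $22,800 + $101,400 + $109,100 + $2,700 = $264,600 (over)
4 windows exceed the threshold.

4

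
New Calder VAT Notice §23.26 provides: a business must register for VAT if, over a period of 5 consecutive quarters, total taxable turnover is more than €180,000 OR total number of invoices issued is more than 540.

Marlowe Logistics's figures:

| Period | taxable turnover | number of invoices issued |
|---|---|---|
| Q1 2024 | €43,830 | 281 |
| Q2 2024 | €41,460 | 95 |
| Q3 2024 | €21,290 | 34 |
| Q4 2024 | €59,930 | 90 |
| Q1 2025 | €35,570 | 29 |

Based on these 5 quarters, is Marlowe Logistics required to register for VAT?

Yes

Total taxable turnover: €43,830 + €41,460 + €21,290 + €59,930 + €35,570 = €202,080 (> €180,000).
Total number of invoices issued: 281 + 95 + 34 + 90 + 29 = 529 (≤ 540).
The test is 'or': at least one threshold is exceeded.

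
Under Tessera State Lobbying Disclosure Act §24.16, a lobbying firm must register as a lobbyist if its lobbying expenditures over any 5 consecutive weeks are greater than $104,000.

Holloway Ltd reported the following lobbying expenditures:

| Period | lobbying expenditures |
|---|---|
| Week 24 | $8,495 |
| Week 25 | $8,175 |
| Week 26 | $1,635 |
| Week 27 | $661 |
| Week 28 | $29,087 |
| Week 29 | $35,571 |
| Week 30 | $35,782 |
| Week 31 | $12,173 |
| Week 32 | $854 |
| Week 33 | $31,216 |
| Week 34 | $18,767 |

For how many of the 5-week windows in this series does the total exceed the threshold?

Week 24–Week 28: $8,495 + $8,175 + $1,635 + $661 + $29,087 = $48,053 (under)
Week 25–Week 29: $8,175 + $1,635 + $661 + $29,087 + $35,571 = $75,129 (under)
Week 26–Week 30: $1,635 + $661 + $29,087 + $35,571 + $35,782 = $102,736 (under)
Week 27–Week 31: $661 + $29,087 + $35,571 + $35,782 + $12,173 = $113,274 (over)
Week 28–Week 32: $29,087 + $35,571 + $35,782 + $12,173 + $854 = $113,467 (over)
Week 29–Week 33: $35,571 + $35,782 + $12,173 + $854 + $31,216 = $115,596 (over)
Week 30–Week 34: $35,782 + $12,173 + $854 + $31,216 + $18,767 = $98,792 (under)
3 windows exceed the threshold.

3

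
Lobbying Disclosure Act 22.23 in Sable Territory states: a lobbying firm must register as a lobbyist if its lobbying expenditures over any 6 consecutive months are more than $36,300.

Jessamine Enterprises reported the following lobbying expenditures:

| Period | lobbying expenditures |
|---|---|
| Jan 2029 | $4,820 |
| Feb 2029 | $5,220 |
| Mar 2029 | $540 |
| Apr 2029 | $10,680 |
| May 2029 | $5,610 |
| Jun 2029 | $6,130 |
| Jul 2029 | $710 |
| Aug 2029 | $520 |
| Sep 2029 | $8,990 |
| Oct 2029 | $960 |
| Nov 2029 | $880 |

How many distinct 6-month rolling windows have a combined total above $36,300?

0

Jan 2029–Jun 2029: $4,820 + $5,220 + $540 + $10,680 + $5,610 + $6,130 = $33,000 (under)
Feb 2029–Jul 2029: $5,220 + $540 + $10,680 + $5,610 + $6,130 + $710 = $28,890 (under)
Mar 2029–Aug 2029: $540 + $10,680 + $5,610 + $6,130 + $710 + $520 = $24,190 (under)
Apr 2029–Sep 2029: $10,680 + $5,610 + $6,130 + $710 + $520 + $8,990 = $32,640 (under)
May 2029–Oct 2029: $5,610 + $6,130 + $710 + $520 + $8,990 + $960 = $22,920 (under)
Jun 2029–Nov 2029: $6,130 + $710 + $520 + $8,990 + $960 + $880 = $18,190 (under)
0 windows exceed the threshold.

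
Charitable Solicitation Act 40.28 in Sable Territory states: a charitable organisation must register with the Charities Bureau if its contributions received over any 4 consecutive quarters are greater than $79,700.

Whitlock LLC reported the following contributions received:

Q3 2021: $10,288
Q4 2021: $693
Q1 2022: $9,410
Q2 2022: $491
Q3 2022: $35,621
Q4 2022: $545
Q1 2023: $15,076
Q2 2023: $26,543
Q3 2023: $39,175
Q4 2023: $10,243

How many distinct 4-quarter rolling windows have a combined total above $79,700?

2

Q3 2021–Q2 2022: $10,288 + $693 + $9,410 + $491 = $20,882 (under)
Q4 2021–Q3 2022: $693 + $9,410 + $491 + $35,621 = $46,215 (under)
Q1 2022–Q4 2022: $9,410 + $491 + $35,621 + $545 = $46,067 (under)
Q2 2022–Q1 2023: $491 + $35,621 + $545 + $15,076 = $51,733 (under)
Q3 2022–Q2 2023: $35,621 + $545 + $15,076 + $26,543 = $77,785 (under)
Q4 2022–Q3 2023: $545 + $15,076 + $26,543 + $39,175 = $81,339 (over)
Q1 2023–Q4 2023: $15,076 + $26,543 + $39,175 + $10,243 = $91,037 (over)
2 windows exceed the threshold.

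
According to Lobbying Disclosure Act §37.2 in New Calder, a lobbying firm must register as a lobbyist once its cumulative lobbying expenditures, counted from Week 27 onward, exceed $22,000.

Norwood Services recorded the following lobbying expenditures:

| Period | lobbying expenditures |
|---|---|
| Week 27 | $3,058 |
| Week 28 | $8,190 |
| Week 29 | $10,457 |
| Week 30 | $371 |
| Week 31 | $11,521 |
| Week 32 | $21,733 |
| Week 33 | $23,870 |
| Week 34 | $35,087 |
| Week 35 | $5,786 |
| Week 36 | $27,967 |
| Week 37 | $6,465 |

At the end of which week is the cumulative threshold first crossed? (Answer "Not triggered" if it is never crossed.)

Through Week 27: $3,058
Through Week 28: $11,248
Through Week 29: $21,705
Through Week 30: $22,076 ← exceeds threshold

Week 30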